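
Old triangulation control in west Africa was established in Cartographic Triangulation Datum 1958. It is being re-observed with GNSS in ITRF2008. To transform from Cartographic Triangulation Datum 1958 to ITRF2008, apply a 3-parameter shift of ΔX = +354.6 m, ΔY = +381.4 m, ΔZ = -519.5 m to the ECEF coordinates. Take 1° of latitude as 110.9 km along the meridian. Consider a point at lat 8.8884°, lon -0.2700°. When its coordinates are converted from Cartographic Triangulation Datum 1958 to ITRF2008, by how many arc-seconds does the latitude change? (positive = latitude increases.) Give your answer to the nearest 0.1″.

Δφ = -18.4″

sin φ = 0.154510, cos φ = 0.987991, sin λ = -0.004712, cos λ = 0.999989.
North component: ΔN = −sin φ cos λ·ΔX − sin φ sin λ·ΔY + cos φ·ΔZ = −(0.154510)(0.999989)(354.6) − (0.154510)(-0.004712)(381.4) + (0.987991)(-519.5) = -567.77 m.
1° of latitude spans 110900 m, so Δφ = -567.77 / 110900 × 3600 = -18.431″.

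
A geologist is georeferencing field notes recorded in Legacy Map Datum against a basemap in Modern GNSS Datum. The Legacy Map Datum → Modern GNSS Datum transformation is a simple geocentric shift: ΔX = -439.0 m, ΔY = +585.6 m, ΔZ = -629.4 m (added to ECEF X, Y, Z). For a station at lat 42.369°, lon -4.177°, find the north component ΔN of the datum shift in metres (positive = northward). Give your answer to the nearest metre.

ΔN = -141 m

The local north axis is (−sin φ cos λ, −sin φ sin λ, cos φ), giving ΔN = 295.057 + 28.745 − 465.013 = -141.21 m.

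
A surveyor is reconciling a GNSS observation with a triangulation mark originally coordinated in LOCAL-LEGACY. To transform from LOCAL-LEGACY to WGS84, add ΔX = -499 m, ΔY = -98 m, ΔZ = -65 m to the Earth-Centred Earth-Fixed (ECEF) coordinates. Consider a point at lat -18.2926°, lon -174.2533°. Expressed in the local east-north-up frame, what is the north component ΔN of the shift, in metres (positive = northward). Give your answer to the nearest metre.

At φ = -18.2926°, λ = -174.2533°: sin φ = -0.313870, cos φ = 0.949466, sin λ = -0.100131, cos λ = -0.994974.
ΔN = −sin φ cos λ·ΔX − sin φ sin λ·ΔY + cos φ·ΔZ = −(-0.313870)(-0.994974)(-499) − (-0.313870)(-0.100131)(-98) + (0.949466)(-65) = 97.20 m.

ΔN = 97 m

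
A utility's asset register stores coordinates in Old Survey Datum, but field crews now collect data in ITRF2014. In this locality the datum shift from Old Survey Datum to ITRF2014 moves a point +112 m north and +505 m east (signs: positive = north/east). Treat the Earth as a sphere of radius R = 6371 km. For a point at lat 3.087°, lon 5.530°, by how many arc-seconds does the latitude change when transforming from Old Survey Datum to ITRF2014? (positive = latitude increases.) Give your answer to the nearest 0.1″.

On a sphere of radius R, 1 rad of latitude = R, so Δφ = ΔN / R = 112.0 / 6371000 = 1.7580e-05 rad = 3.626″.

Δφ = 3.6″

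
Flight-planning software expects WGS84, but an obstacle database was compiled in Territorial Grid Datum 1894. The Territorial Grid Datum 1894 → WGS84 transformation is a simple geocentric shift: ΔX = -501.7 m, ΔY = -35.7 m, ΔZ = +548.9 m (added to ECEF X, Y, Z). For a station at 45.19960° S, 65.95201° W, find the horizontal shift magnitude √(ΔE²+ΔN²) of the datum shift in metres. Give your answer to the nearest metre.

The local east axis at (φ, λ) is (−sin λ, cos λ, 0), so ΔE = −sin(-65.95201°)·(-501.7) + cos(-65.95201°)·(-35.7) = -472.70 m.
The local north axis is (−sin φ cos λ, −sin φ sin λ, cos φ), giving ΔN = -145.066 + 23.133 + 386.776 = 264.84 m.
Horizontal magnitude = √(ΔE² + ΔN²) = √((-472.70)² + 264.84²) = 541.84 m.

542 m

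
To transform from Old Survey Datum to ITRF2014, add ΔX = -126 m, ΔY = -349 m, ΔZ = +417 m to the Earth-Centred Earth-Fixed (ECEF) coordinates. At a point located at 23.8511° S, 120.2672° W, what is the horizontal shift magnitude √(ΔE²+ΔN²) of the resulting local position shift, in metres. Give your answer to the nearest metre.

533 m

At φ = -23.8511°, λ = -120.2672°: sin φ = -0.404361, cos φ = 0.914599, sin λ = -0.863684, cos λ = -0.504033.
ΔE = −sin λ·ΔX + cos λ·ΔY = −(-0.863684)·(-126) + (-0.504033)·(-349) = 67.08 m.
ΔN = −sin φ cos λ·ΔX − sin φ sin λ·ΔY + cos φ·ΔZ = −(-0.404361)(-0.504033)(-126) − (-0.404361)(-0.863684)(-349) + (0.914599)(417) = 528.95 m.
Horizontal magnitude = √(ΔE² + ΔN²) = √(67.08² + 528.95²) = 533.19 m.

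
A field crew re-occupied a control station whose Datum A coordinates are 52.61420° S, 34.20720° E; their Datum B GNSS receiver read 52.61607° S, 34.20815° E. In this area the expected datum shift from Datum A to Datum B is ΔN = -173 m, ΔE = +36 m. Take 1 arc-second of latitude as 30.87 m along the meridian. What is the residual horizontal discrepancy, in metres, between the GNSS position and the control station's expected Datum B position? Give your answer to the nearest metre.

45 m

Observed coordinate differences: Δφ = -0.00187°, Δλ = +0.00095°.
Converting to metres (1° lat = 111132 m, cos φ = 0.607179): observed ΔN = -207.8 m, observed ΔE = 64.1 m.
Subtracting the expected shift leaves a residual of -207.8 − (-173) = -34.8 m north and 64.1 − (36) = 28.1 m east.
Residual distance = √((-34.8)² + 28.1²) = 44.7 m.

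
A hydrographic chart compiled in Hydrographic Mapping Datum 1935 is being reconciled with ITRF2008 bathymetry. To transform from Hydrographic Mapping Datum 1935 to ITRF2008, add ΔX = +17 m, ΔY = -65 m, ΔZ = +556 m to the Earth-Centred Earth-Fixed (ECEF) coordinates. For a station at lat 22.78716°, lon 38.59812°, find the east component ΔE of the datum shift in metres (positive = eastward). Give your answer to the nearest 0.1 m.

The local east axis at (φ, λ) is (−sin λ, cos λ, 0), so ΔE = −sin(38.59812°)·17 + cos(38.59812°)·(-65) = -61.41 m.

ΔE = -61.4 m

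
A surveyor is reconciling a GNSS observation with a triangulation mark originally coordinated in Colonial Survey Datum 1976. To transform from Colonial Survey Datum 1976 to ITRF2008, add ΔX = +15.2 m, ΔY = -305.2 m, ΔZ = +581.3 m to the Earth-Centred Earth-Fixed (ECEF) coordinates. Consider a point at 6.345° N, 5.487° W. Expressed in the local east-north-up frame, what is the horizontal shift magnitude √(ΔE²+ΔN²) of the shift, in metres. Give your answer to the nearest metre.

The local east axis at (φ, λ) is (−sin λ, cos λ, 0), so ΔE = −sin(-5.487°)·15.2 + cos(-5.487°)·(-305.2) = -302.35 m.
The local north axis is (−sin φ cos λ, −sin φ sin λ, cos φ), giving ΔN = -1.672 − 3.225 + 577.739 = 572.84 m.
Horizontal magnitude = √(ΔE² + ΔN²) = √((-302.35)² + 572.84²) = 647.74 m.

648 m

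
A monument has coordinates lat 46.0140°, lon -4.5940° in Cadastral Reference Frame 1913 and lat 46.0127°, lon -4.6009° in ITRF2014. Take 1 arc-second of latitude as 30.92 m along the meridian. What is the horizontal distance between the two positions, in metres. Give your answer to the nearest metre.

Δφ = 46.0127° − 46.0140° = -0.0013°; Δλ = -4.6009° − -4.5940° = -0.0069°.
1° of latitude = 3600 × 30.92 = 111312 m.
ΔN = Δφ × 111312 = -144.7 m; ΔE = Δλ × 111312 × cos(46.0140°) = -0.0069 × 111312 × 0.694483 = -533.4 m.
Distance = √(ΔE² + ΔN²) = √((-533.4)² + (-144.7)²) = 552.7 m.

553 m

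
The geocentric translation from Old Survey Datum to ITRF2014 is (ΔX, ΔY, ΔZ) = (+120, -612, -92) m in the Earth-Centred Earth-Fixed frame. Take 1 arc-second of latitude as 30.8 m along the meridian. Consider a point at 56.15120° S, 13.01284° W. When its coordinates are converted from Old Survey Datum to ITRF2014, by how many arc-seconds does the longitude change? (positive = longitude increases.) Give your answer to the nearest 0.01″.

sin φ = -0.830510, cos φ = 0.557003, sin λ = -0.225169, cos λ = 0.974320.
East component: ΔE = −sin λ·ΔX + cos λ·ΔY = −(-0.225169)(120) + (0.974320)(-612) = -569.26 m.
1° of latitude spans 3600 × 30.80 = 110880 m; at latitude φ, 1° of longitude spans that × cos φ = 61760.5 m, so Δλ = -569.26 / 61760.5 × 3600 = -33.182″.

Δλ = -33.18″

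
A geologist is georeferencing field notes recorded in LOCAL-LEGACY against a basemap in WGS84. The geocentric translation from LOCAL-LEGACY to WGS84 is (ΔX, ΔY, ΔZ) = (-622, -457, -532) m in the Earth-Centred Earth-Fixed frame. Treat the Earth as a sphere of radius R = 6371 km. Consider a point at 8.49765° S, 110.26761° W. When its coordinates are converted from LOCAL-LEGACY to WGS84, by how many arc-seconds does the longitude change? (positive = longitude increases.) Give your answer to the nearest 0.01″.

Δλ = -13.92″

sin φ = -0.147769, cos φ = 0.989022, sin λ = -0.938085, cos λ = -0.346405.
East component: ΔE = −sin λ·ΔX + cos λ·ΔY = −(-0.938085)(-622) + (-0.346405)(-457) = -425.18 m.
1° of latitude spans πR/180 = 111195 m; at latitude φ, 1° of longitude spans that × cos φ = 109974.2 m, so Δλ = -425.18 / 109974.2 × 3600 = -13.918″.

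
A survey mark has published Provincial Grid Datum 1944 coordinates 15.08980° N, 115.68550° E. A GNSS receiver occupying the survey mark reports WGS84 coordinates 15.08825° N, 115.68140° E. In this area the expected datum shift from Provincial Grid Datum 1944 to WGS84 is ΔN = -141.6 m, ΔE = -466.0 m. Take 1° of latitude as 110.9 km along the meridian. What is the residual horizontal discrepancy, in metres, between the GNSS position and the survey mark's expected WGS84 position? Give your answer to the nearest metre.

Observed coordinate differences: Δφ = -0.00155°, Δλ = -0.00410°.
Converting to metres (1° lat = 110900 m, cos φ = 0.965519): observed ΔN = -171.9 m, observed ΔE = -439.0 m.
Subtracting the expected shift leaves a residual of -171.9 − (-141.6) = -30.3 m north and -439.0 − (-466.0) = 27.0 m east.
Residual distance = √((-30.3)² + 27.0²) = 40.6 m.

41 m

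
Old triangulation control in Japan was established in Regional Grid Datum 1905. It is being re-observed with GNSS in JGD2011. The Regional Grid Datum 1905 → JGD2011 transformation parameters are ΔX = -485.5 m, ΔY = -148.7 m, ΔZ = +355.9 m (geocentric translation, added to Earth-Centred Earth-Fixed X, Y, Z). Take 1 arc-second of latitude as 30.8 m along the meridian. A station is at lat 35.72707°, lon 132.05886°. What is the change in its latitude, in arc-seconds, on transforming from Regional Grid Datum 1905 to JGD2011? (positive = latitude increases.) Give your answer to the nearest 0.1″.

sin φ = 0.583925, cos φ = 0.811808, sin λ = 0.742457, cos λ = -0.669894.
North component: ΔN = −sin φ cos λ·ΔX − sin φ sin λ·ΔY + cos φ·ΔZ = −(0.583925)(-0.669894)(-485.5) − (0.583925)(0.742457)(-148.7) + (0.811808)(355.9) = 163.48 m.
1° of latitude spans 3600 × 30.80 = 110880 m, so Δφ = 163.48 / 110880 × 3600 = 5.308″.

Δφ = 5.3″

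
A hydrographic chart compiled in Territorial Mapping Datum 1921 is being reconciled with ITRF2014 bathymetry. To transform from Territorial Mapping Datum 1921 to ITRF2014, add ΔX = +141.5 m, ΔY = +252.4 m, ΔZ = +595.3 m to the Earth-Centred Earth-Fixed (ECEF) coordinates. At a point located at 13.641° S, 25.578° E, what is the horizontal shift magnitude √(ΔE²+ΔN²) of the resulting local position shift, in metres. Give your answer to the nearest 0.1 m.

655.8 m

The local east axis at (φ, λ) is (−sin λ, cos λ, 0), so ΔE = −sin(25.578°)·141.5 + cos(25.578°)·252.4 = 166.57 m.
The local north axis is (−sin φ cos λ, −sin φ sin λ, cos φ), giving ΔN = 30.101 + 25.699 + 578.508 = 634.31 m.
Horizontal magnitude = √(ΔE² + ΔN²) = √(166.57² + 634.31²) = 655.82 m.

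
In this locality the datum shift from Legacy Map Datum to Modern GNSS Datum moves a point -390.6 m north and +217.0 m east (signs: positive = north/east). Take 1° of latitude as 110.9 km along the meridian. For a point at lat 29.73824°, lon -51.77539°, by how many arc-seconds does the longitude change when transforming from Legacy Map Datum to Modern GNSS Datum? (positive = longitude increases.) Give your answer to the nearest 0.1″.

Δλ = 8.1″

At latitude 29.73824°, cos φ = 0.868301.
1° of longitude at this latitude = 110.9 × cos φ = 96.29 km, so Δλ = 217.0 / 96294.5 = 0.0022535° = 8.113″.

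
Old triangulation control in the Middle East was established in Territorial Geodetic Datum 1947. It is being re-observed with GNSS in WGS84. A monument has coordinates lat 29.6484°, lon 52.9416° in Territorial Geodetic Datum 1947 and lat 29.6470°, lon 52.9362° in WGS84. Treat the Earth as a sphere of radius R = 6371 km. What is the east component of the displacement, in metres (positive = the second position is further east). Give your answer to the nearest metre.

Δφ = 29.6470° − 29.6484° = -0.0014°; Δλ = 52.9362° − 52.9416° = -0.0054°.
1° along a meridian = πR/180 = 111195 m.
ΔN = Δφ × 111195 = -155.7 m; ΔE = Δλ × 111195 × cos(29.6484°) = -0.0054 × 111195 × 0.869077 = -521.8 m.

ΔE = -522 m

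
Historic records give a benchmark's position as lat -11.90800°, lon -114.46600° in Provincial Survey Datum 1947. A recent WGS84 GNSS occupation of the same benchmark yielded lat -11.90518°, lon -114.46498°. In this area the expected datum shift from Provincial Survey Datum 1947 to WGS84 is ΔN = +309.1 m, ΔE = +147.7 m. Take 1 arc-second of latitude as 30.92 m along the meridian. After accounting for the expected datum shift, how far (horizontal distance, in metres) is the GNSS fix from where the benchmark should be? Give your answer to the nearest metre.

37 m

Observed coordinate differences: Δφ = +0.00282°, Δλ = +0.00102°.
Converting to metres (1° lat = 111312 m, cos φ = 0.978480): observed ΔN = 313.9 m, observed ΔE = 111.1 m.
Subtracting the expected shift leaves a residual of 313.9 − (309.1) = 4.8 m north and 111.1 − (147.7) = -36.6 m east.
Residual distance = √(4.8² + (-36.6)²) = 36.9 m.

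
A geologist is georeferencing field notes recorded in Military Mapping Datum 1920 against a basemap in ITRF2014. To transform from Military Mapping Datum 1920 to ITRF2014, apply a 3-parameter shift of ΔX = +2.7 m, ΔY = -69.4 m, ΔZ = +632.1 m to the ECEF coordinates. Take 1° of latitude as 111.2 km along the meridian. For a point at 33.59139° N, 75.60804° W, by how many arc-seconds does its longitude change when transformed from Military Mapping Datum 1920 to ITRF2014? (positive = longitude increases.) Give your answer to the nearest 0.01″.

sin φ = 0.553266, cos φ = 0.833004, sin λ = -0.968618, cos λ = 0.248554.
East component: ΔE = −sin λ·ΔX + cos λ·ΔY = −(-0.968618)(2.7) + (0.248554)(-69.4) = -14.63 m.
1° of latitude spans 111200 m; at latitude φ, 1° of longitude spans that × cos φ = 92630.1 m, so Δλ = -14.63 / 92630.1 × 3600 = -0.569″.

Δλ = -0.57″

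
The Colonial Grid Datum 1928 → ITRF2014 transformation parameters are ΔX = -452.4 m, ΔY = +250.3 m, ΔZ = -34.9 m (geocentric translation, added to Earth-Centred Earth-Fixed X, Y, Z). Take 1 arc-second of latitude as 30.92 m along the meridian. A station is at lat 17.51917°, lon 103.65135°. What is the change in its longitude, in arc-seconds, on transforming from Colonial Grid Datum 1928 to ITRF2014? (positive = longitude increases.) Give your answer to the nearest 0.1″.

sin φ = 0.301025, cos φ = 0.953616, sin λ = 0.971750, cos λ = -0.236013.
East component: ΔE = −sin λ·ΔX + cos λ·ΔY = −(0.971750)(-452.4) + (-0.236013)(250.3) = 380.55 m.
1° of latitude spans 3600 × 30.92 = 111312 m; at latitude φ, 1° of longitude spans that × cos φ = 106148.9 m, so Δλ = 380.55 / 106148.9 × 3600 = 12.906″.

Δλ = 12.9″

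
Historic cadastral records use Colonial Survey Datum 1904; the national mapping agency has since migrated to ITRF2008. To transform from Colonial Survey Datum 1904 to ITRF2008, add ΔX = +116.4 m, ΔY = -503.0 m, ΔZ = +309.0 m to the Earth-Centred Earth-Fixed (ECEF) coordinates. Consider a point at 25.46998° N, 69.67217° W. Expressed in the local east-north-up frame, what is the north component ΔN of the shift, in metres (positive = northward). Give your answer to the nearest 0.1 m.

The local north axis is (−sin φ cos λ, −sin φ sin λ, cos φ), giving ΔN = -17.389 − 202.838 + 278.969 = 58.74 m.

ΔN = 58.7 m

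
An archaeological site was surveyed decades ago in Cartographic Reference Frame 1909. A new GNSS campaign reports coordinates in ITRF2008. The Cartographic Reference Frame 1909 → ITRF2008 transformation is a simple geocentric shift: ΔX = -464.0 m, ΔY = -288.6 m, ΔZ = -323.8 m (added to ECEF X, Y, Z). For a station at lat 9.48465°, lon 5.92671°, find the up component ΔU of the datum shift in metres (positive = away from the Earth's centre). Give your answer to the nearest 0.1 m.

At φ = 9.48465°, λ = 5.92671°: sin φ = 0.164783, cos φ = 0.986330, sin λ = 0.103256, cos λ = 0.994655.
ΔU = cos φ cos λ·ΔX + cos φ sin λ·ΔY + sin φ·ΔZ = (0.986330)(0.994655)(-464.0) + (0.986330)(0.103256)(-288.6) + (0.164783)(-323.8) = -537.96 m.

ΔU = -538.0 m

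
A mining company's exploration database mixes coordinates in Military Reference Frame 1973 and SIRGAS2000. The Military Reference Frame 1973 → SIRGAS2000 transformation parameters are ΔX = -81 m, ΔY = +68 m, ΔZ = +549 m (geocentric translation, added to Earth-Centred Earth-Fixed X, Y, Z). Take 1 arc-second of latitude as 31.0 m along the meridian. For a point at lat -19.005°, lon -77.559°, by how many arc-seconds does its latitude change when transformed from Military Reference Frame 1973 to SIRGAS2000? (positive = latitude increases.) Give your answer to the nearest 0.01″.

sin φ = -0.325651, cos φ = 0.945490, sin λ = -0.976518, cos λ = 0.215434.
North component: ΔN = −sin φ cos λ·ΔX − sin φ sin λ·ΔY + cos φ·ΔZ = −(-0.325651)(0.215434)(-81) − (-0.325651)(-0.976518)(68) + (0.945490)(549) = 491.77 m.
1° of latitude spans 3600 × 31.00 = 111600 m, so Δφ = 491.77 / 111600 × 3600 = 15.863″.

Δφ = 15.86″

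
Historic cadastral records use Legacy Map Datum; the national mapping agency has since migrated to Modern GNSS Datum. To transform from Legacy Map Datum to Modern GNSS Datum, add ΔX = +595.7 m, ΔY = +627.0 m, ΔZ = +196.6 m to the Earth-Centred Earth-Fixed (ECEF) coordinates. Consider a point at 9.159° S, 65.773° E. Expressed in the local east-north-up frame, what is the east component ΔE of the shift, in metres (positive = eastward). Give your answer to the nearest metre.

The local east axis at (φ, λ) is (−sin λ, cos λ, 0), so ΔE = −sin(65.773°)·595.7 + cos(65.773°)·627.0 = -285.94 m.

ΔE = -286 m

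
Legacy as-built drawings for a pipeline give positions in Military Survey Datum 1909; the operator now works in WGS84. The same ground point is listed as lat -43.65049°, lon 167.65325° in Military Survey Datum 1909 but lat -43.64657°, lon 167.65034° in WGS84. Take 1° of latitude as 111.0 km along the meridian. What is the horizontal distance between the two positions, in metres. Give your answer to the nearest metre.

Δφ = -43.64657° − -43.65049° = +0.00392°; Δλ = 167.65034° − 167.65325° = -0.00291°.
ΔN = Δφ × 111000 = 435.1 m; ΔE = Δλ × 111000 × cos(-43.65049°) = -0.00291 × 111000 × 0.723564 = -233.7 m.
Distance = √(ΔE² + ΔN²) = √((-233.7)² + 435.1²) = 493.9 m.

494 m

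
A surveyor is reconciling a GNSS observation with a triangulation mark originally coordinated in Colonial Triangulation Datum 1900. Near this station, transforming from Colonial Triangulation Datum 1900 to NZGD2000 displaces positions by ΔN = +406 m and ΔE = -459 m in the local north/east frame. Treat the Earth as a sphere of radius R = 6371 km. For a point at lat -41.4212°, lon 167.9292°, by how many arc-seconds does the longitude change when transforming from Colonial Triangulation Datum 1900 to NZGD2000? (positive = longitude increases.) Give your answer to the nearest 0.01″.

Δλ = -19.82″

At latitude -41.4212°, cos φ = 0.749866.
One radian of longitude at latitude φ spans R cos φ, so Δλ = ΔE / (R cos φ) = -459.0 / (6371000 × 0.749866) = -9.6077e-05 rad = -19.817″.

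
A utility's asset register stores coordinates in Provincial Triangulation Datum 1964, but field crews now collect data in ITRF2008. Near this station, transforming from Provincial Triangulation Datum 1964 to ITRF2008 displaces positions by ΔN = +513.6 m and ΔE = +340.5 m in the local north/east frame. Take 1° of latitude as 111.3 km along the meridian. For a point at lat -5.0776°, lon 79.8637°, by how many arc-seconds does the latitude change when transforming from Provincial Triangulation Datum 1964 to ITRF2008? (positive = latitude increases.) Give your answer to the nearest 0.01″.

1° of latitude = 111.3 km, so Δφ = 513.6 / 111300 = 0.0046146° = 16.612″.

Δφ = 16.61″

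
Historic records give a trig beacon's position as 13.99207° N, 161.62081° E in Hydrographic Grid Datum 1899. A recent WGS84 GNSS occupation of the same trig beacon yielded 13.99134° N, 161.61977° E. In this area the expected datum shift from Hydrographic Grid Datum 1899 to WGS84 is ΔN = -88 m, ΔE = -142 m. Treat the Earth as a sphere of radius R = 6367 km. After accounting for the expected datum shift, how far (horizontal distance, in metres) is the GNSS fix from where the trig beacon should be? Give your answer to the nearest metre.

31 m

Observed coordinate differences: Δφ = -0.00073°, Δλ = -0.00104°.
Converting to metres (1° lat = 111125 m, cos φ = 0.970329): observed ΔN = -81.1 m, observed ΔE = -112.1 m.
Subtracting the expected shift leaves a residual of -81.1 − (-88) = 6.9 m north and -112.1 − (-142) = 29.9 m east.
Residual distance = √(6.9² + 29.9²) = 30.6 m.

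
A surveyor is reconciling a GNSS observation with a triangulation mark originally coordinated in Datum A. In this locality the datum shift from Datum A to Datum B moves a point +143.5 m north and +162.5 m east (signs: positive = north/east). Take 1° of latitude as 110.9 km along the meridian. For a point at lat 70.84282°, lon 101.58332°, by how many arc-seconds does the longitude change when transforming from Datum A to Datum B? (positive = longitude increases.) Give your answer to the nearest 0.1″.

At latitude 70.84282°, cos φ = 0.328161.
1° of longitude at this latitude = 110.9 × cos φ = 36.39 km, so Δλ = 162.5 / 36393.0 = 0.0044651° = 16.075″.

Δλ = 16.1″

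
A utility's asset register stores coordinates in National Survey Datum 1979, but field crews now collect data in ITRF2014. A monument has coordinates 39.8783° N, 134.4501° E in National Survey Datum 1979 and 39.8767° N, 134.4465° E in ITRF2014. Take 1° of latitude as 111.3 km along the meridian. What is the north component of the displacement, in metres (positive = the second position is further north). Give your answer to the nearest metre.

ΔN = -178 m

Δφ = 39.8767° − 39.8783° = -0.0016°; Δλ = 134.4465° − 134.4501° = -0.0036°.
ΔN = Δφ × 111300 = -178.1 m; ΔE = Δλ × 111300 × cos(39.8783°) = -0.0036 × 111300 × 0.767408 = -307.5 m.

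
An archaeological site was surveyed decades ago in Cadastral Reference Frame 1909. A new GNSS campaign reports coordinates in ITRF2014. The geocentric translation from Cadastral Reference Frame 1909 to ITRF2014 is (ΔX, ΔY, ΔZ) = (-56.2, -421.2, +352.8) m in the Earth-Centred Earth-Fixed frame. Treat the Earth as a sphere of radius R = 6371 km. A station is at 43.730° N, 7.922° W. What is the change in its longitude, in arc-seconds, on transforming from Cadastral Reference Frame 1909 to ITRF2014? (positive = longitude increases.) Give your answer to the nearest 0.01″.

sin φ = 0.691261, cos φ = 0.722605, sin λ = -0.137825, cos λ = 0.990457.
East component: ΔE = −sin λ·ΔX + cos λ·ΔY = −(-0.137825)(-56.2) + (0.990457)(-421.2) = -424.93 m.
1° of latitude spans πR/180 = 111195 m; at latitude φ, 1° of longitude spans that × cos φ = 80350.0 m, so Δλ = -424.93 / 80350.0 × 3600 = -19.038″.

Δλ = -19.04″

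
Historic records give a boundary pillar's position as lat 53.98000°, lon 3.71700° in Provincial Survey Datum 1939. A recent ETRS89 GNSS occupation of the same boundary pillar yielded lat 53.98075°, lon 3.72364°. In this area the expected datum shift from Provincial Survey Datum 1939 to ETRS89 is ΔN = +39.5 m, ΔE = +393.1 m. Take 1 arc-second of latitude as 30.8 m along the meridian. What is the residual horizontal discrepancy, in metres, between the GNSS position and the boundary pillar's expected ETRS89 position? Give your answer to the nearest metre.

Observed coordinate differences: Δφ = +0.00075°, Δλ = +0.00664°.
Converting to metres (1° lat = 110880 m, cos φ = 0.588068): observed ΔN = 83.2 m, observed ΔE = 433.0 m.
Subtracting the expected shift leaves a residual of 83.2 − (39.5) = 43.7 m north and 433.0 − (393.1) = 39.9 m east.
Residual distance = √(43.7² + 39.9²) = 59.1 m.

59 m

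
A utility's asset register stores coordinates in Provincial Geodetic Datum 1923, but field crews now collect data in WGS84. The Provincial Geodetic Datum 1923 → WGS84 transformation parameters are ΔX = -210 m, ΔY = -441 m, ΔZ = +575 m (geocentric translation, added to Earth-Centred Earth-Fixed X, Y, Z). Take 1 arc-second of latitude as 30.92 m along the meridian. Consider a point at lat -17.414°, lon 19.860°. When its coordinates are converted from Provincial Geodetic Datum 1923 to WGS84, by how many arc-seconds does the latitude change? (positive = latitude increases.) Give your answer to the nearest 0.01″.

sin φ = -0.299274, cos φ = 0.954167, sin λ = 0.339723, cos λ = 0.940526.
North component: ΔN = −sin φ cos λ·ΔX − sin φ sin λ·ΔY + cos φ·ΔZ = −(-0.299274)(0.940526)(-210) − (-0.299274)(0.339723)(-441) + (0.954167)(575) = 444.70 m.
1° of latitude spans 3600 × 30.92 = 111312 m, so Δφ = 444.70 / 111312 × 3600 = 14.382″.

Δφ = 14.38″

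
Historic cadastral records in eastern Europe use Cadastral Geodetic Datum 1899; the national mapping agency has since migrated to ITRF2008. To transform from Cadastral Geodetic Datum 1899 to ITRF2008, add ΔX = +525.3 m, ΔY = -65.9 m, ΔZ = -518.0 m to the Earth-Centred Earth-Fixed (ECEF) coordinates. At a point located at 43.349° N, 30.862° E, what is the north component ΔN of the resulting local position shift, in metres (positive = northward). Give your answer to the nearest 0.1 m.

The local north axis is (−sin φ cos λ, −sin φ sin λ, cos φ), giving ΔN = -309.530 + 23.205 − 376.682 = -663.01 m.

ΔN = -663.0 m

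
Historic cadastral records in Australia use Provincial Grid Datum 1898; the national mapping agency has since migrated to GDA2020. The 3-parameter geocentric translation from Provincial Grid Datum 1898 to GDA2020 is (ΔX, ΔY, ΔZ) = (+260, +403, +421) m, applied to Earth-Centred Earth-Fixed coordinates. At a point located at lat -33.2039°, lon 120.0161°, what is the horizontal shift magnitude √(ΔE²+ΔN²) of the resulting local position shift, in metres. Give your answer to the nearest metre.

The local east axis at (φ, λ) is (−sin λ, cos λ, 0), so ΔE = −sin(120.0161°)·260 + cos(120.0161°)·403 = -426.73 m.
The local north axis is (−sin φ cos λ, −sin φ sin λ, cos φ), giving ΔN = -71.225 + 191.093 + 352.262 = 472.13 m.
Horizontal magnitude = √(ΔE² + ΔN²) = √((-426.73)² + 472.13²) = 636.40 m.

636 m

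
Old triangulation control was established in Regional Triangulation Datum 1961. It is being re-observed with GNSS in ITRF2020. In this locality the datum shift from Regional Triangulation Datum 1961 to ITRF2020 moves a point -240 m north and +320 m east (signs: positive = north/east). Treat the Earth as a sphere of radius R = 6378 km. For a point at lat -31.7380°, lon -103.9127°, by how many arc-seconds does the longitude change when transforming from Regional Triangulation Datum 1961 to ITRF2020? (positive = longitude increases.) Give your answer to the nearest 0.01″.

Δλ = 12.17″

At latitude -31.7380°, cos φ = 0.850462.
One radian of longitude at latitude φ spans R cos φ, so Δλ = ΔE / (R cos φ) = 320.0 / (6378000 × 0.850462) = 5.8994e-05 rad = 12.168″.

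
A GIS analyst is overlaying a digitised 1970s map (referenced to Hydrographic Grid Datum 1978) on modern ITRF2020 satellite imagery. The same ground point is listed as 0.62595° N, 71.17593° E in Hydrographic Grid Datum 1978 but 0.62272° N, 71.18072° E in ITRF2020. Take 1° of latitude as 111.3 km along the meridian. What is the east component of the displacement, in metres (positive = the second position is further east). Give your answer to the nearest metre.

ΔE = 533 m

Δφ = 0.62272° − 0.62595° = -0.00323°; Δλ = 71.18072° − 71.17593° = +0.00479°.
ΔN = Δφ × 111300 = -359.5 m; ΔE = Δλ × 111300 × cos(0.62595°) = +0.00479 × 111300 × 0.999940 = 533.1 m.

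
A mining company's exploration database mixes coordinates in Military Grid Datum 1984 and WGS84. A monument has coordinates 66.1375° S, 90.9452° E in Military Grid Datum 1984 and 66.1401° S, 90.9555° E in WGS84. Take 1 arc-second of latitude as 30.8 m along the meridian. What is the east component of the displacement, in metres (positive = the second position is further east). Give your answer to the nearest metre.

ΔE = 462 m

Δφ = -66.1401° − -66.1375° = -0.0026°; Δλ = 90.9555° − 90.9452° = +0.0103°.
1° of latitude = 3600 × 30.80 = 110880 m.
ΔN = Δφ × 110880 = -288.3 m; ΔE = Δλ × 110880 × cos(-66.1375°) = +0.0103 × 110880 × 0.404543 = 462.0 m.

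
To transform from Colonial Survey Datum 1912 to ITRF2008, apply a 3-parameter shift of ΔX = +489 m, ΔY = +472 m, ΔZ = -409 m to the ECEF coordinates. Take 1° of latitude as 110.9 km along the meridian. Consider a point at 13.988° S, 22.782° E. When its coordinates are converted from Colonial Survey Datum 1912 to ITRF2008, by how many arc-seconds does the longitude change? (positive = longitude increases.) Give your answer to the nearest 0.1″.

sin φ = -0.241719, cos φ = 0.970346, sin λ = 0.387226, cos λ = 0.921985.
East component: ΔE = −sin λ·ΔX + cos λ·ΔY = −(0.387226)(489) + (0.921985)(472) = 245.82 m.
1° of latitude spans 110900 m; at latitude φ, 1° of longitude spans that × cos φ = 107611.4 m, so Δλ = 245.82 / 107611.4 × 3600 = 8.224″.

Δλ = 8.2″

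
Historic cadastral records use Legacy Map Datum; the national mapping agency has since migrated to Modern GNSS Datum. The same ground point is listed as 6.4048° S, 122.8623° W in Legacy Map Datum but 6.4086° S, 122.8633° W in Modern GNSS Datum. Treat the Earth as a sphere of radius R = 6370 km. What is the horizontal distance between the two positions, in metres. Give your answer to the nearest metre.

437 m

Δφ = -6.4086° − -6.4048° = -0.0038°; Δλ = -122.8633° − -122.8623° = -0.0010°.
1° along a meridian = πR/180 = 111177 m.
ΔN = Δφ × 111177 = -422.5 m; ΔE = Δλ × 111177 × cos(-6.4048°) = -0.0010 × 111177 × 0.993759 = -110.5 m.
Distance = √(ΔE² + ΔN²) = √((-110.5)² + (-422.5)²) = 436.7 m.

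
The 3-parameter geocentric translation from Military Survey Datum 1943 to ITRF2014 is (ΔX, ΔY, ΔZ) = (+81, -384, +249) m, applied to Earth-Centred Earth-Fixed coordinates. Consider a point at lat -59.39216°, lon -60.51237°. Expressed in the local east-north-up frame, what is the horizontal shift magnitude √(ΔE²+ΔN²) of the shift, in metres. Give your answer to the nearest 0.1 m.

464.2 m

At φ = -59.39216°, λ = -60.51237°: sin φ = -0.860672, cos φ = 0.509159, sin λ = -0.870462, cos λ = 0.492236.
ΔE = −sin λ·ΔX + cos λ·ΔY = −(-0.870462)·(81) + (0.492236)·(-384) = -118.51 m.
ΔN = −sin φ cos λ·ΔX − sin φ sin λ·ΔY + cos φ·ΔZ = −(-0.860672)(0.492236)(81) − (-0.860672)(-0.870462)(-384) + (0.509159)(249) = 448.78 m.
Horizontal magnitude = √(ΔE² + ΔN²) = √((-118.51)² + 448.78²) = 464.17 m.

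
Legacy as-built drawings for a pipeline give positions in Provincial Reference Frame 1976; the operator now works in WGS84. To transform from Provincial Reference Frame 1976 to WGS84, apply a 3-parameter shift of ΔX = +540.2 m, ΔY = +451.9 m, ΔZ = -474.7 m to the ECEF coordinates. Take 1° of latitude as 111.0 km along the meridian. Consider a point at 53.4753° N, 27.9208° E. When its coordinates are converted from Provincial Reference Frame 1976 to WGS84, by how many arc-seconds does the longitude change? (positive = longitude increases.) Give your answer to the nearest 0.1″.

sin φ = 0.803600, cos φ = 0.595169, sin λ = 0.468251, cos λ = 0.883596.
East component: ΔE = −sin λ·ΔX + cos λ·ΔY = −(0.468251)(540.2) + (0.883596)(451.9) = 146.35 m.
1° of latitude spans 111000 m; at latitude φ, 1° of longitude spans that × cos φ = 66063.8 m, so Δλ = 146.35 / 66063.8 × 3600 = 7.975″.

Δλ = 8.0″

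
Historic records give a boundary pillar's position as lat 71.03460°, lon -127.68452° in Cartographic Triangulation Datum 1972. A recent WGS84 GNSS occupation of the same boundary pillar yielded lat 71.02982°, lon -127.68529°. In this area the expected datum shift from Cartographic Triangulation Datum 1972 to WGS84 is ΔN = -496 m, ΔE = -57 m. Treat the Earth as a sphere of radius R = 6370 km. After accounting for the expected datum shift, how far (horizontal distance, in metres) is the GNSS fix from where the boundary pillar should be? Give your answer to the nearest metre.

Observed coordinate differences: Δφ = -0.00478°, Δλ = -0.00077°.
Converting to metres (1° lat = 111177 m, cos φ = 0.324997): observed ΔN = -531.4 m, observed ΔE = -27.8 m.
Subtracting the expected shift leaves a residual of -531.4 − (-496) = -35.4 m north and -27.8 − (-57) = 29.2 m east.
Residual distance = √((-35.4)² + 29.2²) = 45.9 m.

46 m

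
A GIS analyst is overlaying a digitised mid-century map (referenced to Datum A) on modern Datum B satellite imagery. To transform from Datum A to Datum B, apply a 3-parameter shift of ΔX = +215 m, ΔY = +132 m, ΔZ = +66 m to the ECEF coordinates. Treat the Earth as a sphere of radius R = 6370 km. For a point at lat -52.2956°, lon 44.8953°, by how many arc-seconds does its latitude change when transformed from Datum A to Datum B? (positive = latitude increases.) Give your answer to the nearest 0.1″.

Δφ = 7.6″

sin φ = -0.791177, cos φ = 0.611588, sin λ = 0.705813, cos λ = 0.708398.
North component: ΔN = −sin φ cos λ·ΔX − sin φ sin λ·ΔY + cos φ·ΔZ = −(-0.791177)(0.708398)(215) − (-0.791177)(0.705813)(132) + (0.611588)(66) = 234.58 m.
1° of latitude spans πR/180 = 111177 m, so Δφ = 234.58 / 111177 × 3600 = 7.596″.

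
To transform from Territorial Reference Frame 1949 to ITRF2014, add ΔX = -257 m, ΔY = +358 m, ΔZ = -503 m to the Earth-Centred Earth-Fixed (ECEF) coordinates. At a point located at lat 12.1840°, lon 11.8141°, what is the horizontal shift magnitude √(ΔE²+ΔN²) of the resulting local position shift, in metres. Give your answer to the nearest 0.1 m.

The local east axis at (φ, λ) is (−sin λ, cos λ, 0), so ΔE = −sin(11.8141°)·(-257) + cos(11.8141°)·358 = 403.03 m.
The local north axis is (−sin φ cos λ, −sin φ sin λ, cos φ), giving ΔN = 53.091 − 15.469 − 491.670 = -454.05 m.
Horizontal magnitude = √(ΔE² + ΔN²) = √(403.03² + (-454.05)²) = 607.12 m.

607.1 m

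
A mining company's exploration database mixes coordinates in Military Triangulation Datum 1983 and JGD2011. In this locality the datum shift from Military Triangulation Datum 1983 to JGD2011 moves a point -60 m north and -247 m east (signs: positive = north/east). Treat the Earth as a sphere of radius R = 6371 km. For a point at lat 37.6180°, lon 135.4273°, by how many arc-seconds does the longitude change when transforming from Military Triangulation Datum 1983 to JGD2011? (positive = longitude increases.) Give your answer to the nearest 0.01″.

At latitude 37.6180°, cos φ = 0.792098.
One radian of longitude at latitude φ spans R cos φ, so Δλ = ΔE / (R cos φ) = -247.0 / (6371000 × 0.792098) = -4.8945e-05 rad = -10.096″.

Δλ = -10.10″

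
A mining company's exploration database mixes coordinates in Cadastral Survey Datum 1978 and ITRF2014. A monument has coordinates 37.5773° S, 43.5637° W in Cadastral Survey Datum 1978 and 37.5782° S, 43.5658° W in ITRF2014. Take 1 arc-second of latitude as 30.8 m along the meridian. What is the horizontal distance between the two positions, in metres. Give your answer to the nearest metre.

Δφ = -37.5782° − -37.5773° = -0.0009°; Δλ = -43.5658° − -43.5637° = -0.0021°.
1° of latitude = 3600 × 30.80 = 110880 m.
ΔN = Δφ × 110880 = -99.8 m; ΔE = Δλ × 110880 × cos(-37.5773°) = -0.0021 × 110880 × 0.792531 = -184.5 m.
Distance = √(ΔE² + ΔN²) = √((-184.5)² + (-99.8)²) = 209.8 m.

210 m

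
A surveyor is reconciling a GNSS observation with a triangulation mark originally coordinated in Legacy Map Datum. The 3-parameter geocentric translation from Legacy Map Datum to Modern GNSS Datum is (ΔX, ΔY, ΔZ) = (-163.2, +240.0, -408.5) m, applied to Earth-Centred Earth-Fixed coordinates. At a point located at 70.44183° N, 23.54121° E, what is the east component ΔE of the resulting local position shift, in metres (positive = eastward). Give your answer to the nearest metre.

ΔE = 285 m

At φ = 70.44183°, λ = 23.54121°: sin φ = 0.942302, cos φ = 0.334764, sin λ = 0.399409, cos λ = 0.916773.
ΔE = −sin λ·ΔX + cos λ·ΔY = −(0.399409)·(-163.2) + (0.916773)·(240.0) = 285.21 m.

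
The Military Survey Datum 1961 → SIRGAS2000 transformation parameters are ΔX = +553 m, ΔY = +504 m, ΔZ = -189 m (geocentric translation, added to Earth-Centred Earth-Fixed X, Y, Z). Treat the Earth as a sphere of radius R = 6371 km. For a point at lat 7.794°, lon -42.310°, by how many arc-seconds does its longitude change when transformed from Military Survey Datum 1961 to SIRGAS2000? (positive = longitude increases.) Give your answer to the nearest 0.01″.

sin φ = 0.135612, cos φ = 0.990762, sin λ = -0.673142, cos λ = 0.739514.
East component: ΔE = −sin λ·ΔX + cos λ·ΔY = −(-0.673142)(553) + (0.739514)(504) = 744.96 m.
1° of latitude spans πR/180 = 111195 m; at latitude φ, 1° of longitude spans that × cos φ = 110167.7 m, so Δλ = 744.96 / 110167.7 × 3600 = 24.343″.

Δλ = 24.34″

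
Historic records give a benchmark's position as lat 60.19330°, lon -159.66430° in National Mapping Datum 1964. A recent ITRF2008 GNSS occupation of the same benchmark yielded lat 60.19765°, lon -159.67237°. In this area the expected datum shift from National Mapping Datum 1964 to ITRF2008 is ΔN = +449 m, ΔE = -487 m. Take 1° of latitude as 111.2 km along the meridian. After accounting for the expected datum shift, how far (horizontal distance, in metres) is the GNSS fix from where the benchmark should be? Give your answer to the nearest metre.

Observed coordinate differences: Δφ = +0.00435°, Δλ = -0.00807°.
Converting to metres (1° lat = 111200 m, cos φ = 0.497075): observed ΔN = 483.7 m, observed ΔE = -446.1 m.
Subtracting the expected shift leaves a residual of 483.7 − (449) = 34.7 m north and -446.1 − (-487) = 40.9 m east.
Residual distance = √(34.7² + 40.9²) = 53.7 m.

54 m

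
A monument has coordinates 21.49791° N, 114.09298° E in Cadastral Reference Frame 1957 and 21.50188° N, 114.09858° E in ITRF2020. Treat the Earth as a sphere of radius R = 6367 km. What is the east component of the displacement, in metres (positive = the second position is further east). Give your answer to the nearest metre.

Δφ = 21.50188° − 21.49791° = +0.00397°; Δλ = 114.09858° − 114.09298° = +0.00560°.
1° along a meridian = πR/180 = 111125 m.
ΔN = Δφ × 111125 = 441.2 m; ΔE = Δλ × 111125 × cos(21.49791°) = +0.00560 × 111125 × 0.930431 = 579.0 m.

ΔE = 579 m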